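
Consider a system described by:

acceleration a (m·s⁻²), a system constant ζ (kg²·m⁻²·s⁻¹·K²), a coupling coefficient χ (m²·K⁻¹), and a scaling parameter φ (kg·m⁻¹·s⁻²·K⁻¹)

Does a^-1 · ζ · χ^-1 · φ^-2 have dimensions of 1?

no

Sum the exponent of each base dimension across the product:
  M: −[a]_M + [ζ]_M − [χ]_M − 2·[φ]_M = −(0) + (2) − (0) − 2·(1) = 0
  L: −[a]_L + [ζ]_L − [χ]_L − 2·[φ]_L = −(1) + (-2) − (2) − 2·(-1) = -3
  T: −[a]_T + [ζ]_T − [χ]_T − 2·[φ]_T = −(-2) + (-1) − (0) − 2·(-2) = 5
  Θ: −[a]_Θ + [ζ]_Θ − [χ]_Θ − 2·[φ]_Θ = −(0) + (2) − (-1) − 2·(-1) = 5
Net dimensions [L⁻³ T⁵ Θ⁵] ≠ [1] — not dimensionless.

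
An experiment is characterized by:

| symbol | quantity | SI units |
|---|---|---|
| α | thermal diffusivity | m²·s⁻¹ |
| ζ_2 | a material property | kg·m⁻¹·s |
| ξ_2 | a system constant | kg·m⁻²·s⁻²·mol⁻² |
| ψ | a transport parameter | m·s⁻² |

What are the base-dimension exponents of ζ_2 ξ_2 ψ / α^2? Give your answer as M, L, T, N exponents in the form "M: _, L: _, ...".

M: 2, L: -6, T: -1, N: -2

Collect each base-dimension exponent across the product:
  M: −2·(0) + (1) + (1) + (0) = 2
  L: −2·(2) + (-1) + (-2) + (1) = -6
  T: −2·(-1) + (1) + (-2) + (-2) = -1
  N: −2·(0) + (0) + (-2) + (0) = -2
So the dimensions are [M² L⁻⁶ T⁻¹ N⁻²].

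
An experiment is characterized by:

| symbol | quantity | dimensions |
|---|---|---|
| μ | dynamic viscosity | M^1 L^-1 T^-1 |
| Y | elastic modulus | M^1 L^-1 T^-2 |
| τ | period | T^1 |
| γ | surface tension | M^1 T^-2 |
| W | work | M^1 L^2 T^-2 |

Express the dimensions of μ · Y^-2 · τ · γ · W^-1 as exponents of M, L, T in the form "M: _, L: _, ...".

M: -1, L: -1, T: 4

Collect each base-dimension exponent across the product:
  M: (1) − 2·(1) + (0) + (1) − (1) = -1
  L: (-1) − 2·(-1) + (0) + (0) − (2) = -1
  T: (-1) − 2·(-2) + (1) + (-2) − (-2) = 4
So the dimensions are [M⁻¹ L⁻¹ T⁴].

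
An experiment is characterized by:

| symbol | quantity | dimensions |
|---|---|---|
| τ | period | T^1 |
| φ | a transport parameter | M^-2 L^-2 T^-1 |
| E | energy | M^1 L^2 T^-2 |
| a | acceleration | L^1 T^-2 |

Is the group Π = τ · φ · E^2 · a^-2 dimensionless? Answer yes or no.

Sum the exponent of each base dimension across the product:
  M: [τ]_M + [φ]_M + 2·[E]_M − 2·[a]_M = (0) + (-2) + 2·(1) − 2·(0) = 0
  L: [τ]_L + [φ]_L + 2·[E]_L − 2·[a]_L = (0) + (-2) + 2·(2) − 2·(1) = 0
  T: [τ]_T + [φ]_T + 2·[E]_T − 2·[a]_T = (1) + (-1) + 2·(-2) − 2·(-2) = 0
All base exponents vanish — dimensionless.

yes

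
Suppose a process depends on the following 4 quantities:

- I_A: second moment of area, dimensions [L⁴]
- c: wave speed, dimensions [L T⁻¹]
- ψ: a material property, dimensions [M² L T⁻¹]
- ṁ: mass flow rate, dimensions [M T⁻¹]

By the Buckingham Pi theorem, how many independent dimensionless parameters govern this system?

1

There are 4 variables and 3 base dimensions (M, L, T).
The dimension matrix has rank 3.
Independent dimensionless groups: 4 − 3 = 1.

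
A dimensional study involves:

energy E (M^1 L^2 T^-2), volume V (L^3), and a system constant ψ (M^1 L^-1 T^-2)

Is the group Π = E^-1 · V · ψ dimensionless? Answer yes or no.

yes

Sum the exponent of each base dimension across the product:
  M: −[E]_M + [V]_M + [ψ]_M = −(1) + (0) + (1) = 0
  L: −[E]_L + [V]_L + [ψ]_L = −(2) + (3) + (-1) = 0
  T: −[E]_T + [V]_T + [ψ]_T = −(-2) + (0) + (-2) = 0
  Θ: −[E]_Θ + [V]_Θ + [ψ]_Θ = −(0) + (0) + (0) = 0
All base exponents vanish — dimensionless.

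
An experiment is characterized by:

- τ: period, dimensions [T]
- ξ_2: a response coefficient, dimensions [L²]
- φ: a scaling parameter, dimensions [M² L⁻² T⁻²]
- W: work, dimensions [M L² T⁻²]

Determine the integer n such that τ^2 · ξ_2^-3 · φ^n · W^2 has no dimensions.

Balance the M exponent: (2)·n from φ, plus 2·(0) − 3·(0) + 2·(1) = 2 from the rest, must sum to zero.
2n + 2 = 0, so n = -1.

-1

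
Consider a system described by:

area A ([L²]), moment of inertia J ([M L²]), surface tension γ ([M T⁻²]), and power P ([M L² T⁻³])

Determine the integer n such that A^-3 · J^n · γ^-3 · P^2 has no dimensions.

1

Balance the M exponent: (1)·n from J, plus −3·(0) − 3·(1) + 2·(1) = -1 from the rest, must sum to zero.
n − 1 = 0, so n = 1.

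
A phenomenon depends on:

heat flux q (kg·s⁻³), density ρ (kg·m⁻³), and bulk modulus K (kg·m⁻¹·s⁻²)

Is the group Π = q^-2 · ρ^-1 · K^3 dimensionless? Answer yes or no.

Sum the exponent of each base dimension across the product:
  M: −2·[q]_M − [ρ]_M + 3·[K]_M = −2·(1) − (1) + 3·(1) = 0
  L: −2·[q]_L − [ρ]_L + 3·[K]_L = −2·(0) − (-3) + 3·(-1) = 0
  T: −2·[q]_T − [ρ]_T + 3·[K]_T = −2·(-3) − (0) + 3·(-2) = 0
All base exponents vanish — dimensionless.

yes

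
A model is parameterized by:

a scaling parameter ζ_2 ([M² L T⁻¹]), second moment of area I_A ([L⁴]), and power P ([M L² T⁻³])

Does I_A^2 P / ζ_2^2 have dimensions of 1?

Sum the exponent of each base dimension across the product:
  M: −2·[ζ_2]_M + 2·[I_A]_M + [P]_M = −2·(2) + 2·(0) + (1) = -3
  L: −2·[ζ_2]_L + 2·[I_A]_L + [P]_L = −2·(1) + 2·(4) + (2) = 8
  T: −2·[ζ_2]_T + 2·[I_A]_T + [P]_T = −2·(-1) + 2·(0) + (-3) = -1
Net dimensions [M⁻³ L⁸ T⁻¹] ≠ [1] — not dimensionless.

no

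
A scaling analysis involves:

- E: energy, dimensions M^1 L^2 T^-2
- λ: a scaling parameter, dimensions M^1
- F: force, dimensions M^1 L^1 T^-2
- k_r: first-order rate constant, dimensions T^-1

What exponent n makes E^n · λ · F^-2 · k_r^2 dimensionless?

1

Balance the M exponent: (1)·n from E, plus (1) − 2·(1) + 2·(0) = -1 from the rest, must sum to zero.
n − 1 = 0, so n = 1.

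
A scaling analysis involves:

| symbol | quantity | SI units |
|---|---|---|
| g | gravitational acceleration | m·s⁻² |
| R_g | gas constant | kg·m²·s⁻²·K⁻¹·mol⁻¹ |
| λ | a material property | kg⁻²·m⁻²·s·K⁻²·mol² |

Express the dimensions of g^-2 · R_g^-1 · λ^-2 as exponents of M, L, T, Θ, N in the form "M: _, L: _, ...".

Collect each base-dimension exponent across the product:
  M: −2·(0) − (1) − 2·(-2) = 3
  L: −2·(1) − (2) − 2·(-2) = 0
  T: −2·(-2) − (-2) − 2·(1) = 4
  Θ: −2·(0) − (-1) − 2·(-2) = 5
  N: −2·(0) − (-1) − 2·(2) = -3
So the dimensions are [M³ T⁴ Θ⁵ N⁻³].

M: 3, L: 0, T: 4, Θ: 5, N: -3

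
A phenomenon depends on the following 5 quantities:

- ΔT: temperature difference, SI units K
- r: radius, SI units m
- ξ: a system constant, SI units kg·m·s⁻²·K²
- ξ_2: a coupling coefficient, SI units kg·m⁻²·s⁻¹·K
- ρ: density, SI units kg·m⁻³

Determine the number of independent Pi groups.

1

There are 5 variables and 4 base dimensions (M, L, T, Θ).
The dimension matrix has rank 4.
Independent dimensionless groups: 5 − 4 = 1.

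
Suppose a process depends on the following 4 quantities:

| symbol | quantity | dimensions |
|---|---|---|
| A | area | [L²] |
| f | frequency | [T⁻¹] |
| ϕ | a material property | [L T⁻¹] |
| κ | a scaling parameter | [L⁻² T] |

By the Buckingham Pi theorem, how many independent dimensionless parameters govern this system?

There are 4 variables and 2 base dimensions (L, T).
The dimension matrix has rank 2.
Independent dimensionless groups: 4 − 2 = 2.

2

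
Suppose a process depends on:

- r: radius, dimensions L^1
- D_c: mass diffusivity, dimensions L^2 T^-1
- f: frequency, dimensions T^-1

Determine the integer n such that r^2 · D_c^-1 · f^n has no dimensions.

1

Balance the T exponent: (-1)·n from f, plus 2·(0) − (-1) = 1 from the rest, must sum to zero.
−n + 1 = 0, so n = 1.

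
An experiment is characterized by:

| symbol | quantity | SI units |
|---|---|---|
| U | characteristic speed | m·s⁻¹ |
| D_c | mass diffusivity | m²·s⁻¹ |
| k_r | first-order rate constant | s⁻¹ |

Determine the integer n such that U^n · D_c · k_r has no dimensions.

-2

Balance the L exponent: (1)·n from U, plus (2) + (0) = 2 from the rest, must sum to zero.
n + 2 = 0, so n = -2.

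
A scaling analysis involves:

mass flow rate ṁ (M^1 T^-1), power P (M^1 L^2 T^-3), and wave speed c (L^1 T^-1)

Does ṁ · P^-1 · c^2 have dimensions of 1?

Sum the exponent of each base dimension across the product:
  M: [ṁ]_M − [P]_M + 2·[c]_M = (1) − (1) + 2·(0) = 0
  L: [ṁ]_L − [P]_L + 2·[c]_L = (0) − (2) + 2·(1) = 0
  T: [ṁ]_T − [P]_T + 2·[c]_T = (-1) − (-3) + 2·(-1) = 0
All base exponents vanish — dimensionless.

yes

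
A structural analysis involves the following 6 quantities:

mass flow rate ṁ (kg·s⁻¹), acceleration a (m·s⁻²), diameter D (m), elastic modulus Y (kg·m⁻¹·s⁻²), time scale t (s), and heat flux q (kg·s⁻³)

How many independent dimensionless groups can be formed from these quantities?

3

There are 6 variables and 3 base dimensions (M, L, T).
The dimension matrix has rank 3.
Independent dimensionless groups: 6 − 3 = 3.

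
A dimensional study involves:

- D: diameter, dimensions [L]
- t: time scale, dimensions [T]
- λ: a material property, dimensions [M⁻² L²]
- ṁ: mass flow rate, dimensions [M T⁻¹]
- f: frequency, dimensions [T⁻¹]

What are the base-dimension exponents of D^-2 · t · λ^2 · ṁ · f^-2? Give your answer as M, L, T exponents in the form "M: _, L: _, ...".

Collect each base-dimension exponent across the product:
  M: −2·(0) + (0) + 2·(-2) + (1) − 2·(0) = -3
  L: −2·(1) + (0) + 2·(2) + (0) − 2·(0) = 2
  T: −2·(0) + (1) + 2·(0) + (-1) − 2·(-1) = 2
So the dimensions are [M⁻³ L² T²].

M: -3, L: 2, T: 2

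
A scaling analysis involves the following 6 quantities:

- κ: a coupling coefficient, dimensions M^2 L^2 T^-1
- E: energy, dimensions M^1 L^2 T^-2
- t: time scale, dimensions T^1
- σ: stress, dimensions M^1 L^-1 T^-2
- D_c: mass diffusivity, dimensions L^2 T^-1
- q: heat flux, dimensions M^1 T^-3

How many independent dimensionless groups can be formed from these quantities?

There are 6 variables and 3 base dimensions (M, L, T).
The dimension matrix has rank 3.
Independent dimensionless groups: 6 − 3 = 3.

3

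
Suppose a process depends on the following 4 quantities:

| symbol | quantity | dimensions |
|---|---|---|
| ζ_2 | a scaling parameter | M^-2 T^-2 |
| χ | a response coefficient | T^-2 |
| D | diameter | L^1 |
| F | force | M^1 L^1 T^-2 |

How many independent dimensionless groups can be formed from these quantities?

1

There are 4 variables and 3 base dimensions (M, L, T).
The dimension matrix has rank 3.
Independent dimensionless groups: 4 − 3 = 1.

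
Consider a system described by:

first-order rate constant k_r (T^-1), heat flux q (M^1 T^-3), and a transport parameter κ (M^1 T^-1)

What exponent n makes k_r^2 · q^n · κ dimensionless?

Balance the M exponent: (1)·n from q, plus 2·(0) + (1) = 1 from the rest, must sum to zero.
n + 1 = 0, so n = -1.

-1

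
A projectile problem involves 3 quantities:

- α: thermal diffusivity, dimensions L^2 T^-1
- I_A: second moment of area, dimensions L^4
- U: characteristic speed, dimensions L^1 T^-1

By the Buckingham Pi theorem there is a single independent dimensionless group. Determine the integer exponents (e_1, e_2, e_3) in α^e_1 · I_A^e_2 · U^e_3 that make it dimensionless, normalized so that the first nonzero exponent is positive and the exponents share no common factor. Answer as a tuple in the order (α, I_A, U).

L: e_1·(2) + e_2·(4) + e_3·(1) = 0
T: e_1·(-1) + e_2·(0) + e_3·(-1) = 0
Solving this homogeneous linear system for the smallest-integer solution (first nonzero entry positive) gives (4, -1, -4).

(4, -1, -4)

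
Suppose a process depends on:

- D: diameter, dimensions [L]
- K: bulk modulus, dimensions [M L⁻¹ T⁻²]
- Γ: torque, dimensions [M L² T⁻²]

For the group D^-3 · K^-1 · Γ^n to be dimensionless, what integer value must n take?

1

Balance the M exponent: (1)·n from Γ, plus −3·(0) − (1) = -1 from the rest, must sum to zero.
n − 1 = 0, so n = 1.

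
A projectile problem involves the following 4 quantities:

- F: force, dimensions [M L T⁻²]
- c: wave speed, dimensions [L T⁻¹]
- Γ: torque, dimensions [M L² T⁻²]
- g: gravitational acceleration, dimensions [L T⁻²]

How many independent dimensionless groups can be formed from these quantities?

There are 4 variables and 3 base dimensions (M, L, T).
The dimension matrix has rank 3.
Independent dimensionless groups: 4 − 3 = 1.

1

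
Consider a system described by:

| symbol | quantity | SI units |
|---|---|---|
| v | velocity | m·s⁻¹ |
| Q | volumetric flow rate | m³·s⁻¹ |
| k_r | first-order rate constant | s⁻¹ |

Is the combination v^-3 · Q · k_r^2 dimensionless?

Sum the exponent of each base dimension across the product:
  L: −3·[v]_L + [Q]_L + 2·[k_r]_L = −3·(1) + (3) + 2·(0) = 0
  T: −3·[v]_T + [Q]_T + 2·[k_r]_T = −3·(-1) + (-1) + 2·(-1) = 0
All base exponents vanish — dimensionless.

yes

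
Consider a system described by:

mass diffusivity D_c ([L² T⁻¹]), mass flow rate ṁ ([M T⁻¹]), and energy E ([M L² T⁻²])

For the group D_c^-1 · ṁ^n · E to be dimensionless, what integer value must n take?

Balance the M exponent: (1)·n from ṁ, plus −(0) + (1) = 1 from the rest, must sum to zero.
n + 1 = 0, so n = -1.

-1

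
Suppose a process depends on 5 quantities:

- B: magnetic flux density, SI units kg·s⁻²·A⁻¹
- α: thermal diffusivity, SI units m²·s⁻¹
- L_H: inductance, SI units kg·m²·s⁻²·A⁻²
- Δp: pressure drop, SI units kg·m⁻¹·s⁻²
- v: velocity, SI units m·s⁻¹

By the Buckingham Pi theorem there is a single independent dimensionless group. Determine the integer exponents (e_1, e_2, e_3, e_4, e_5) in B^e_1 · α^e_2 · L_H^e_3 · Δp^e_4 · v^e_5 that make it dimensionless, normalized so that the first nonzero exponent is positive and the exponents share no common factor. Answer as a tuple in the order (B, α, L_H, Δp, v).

M: e_1·(1) + e_2·(0) + e_3·(1) + e_4·(1) + e_5·(0) = 0
L: e_1·(0) + e_2·(2) + e_3·(2) + e_4·(-1) + e_5·(1) = 0
T: e_1·(-2) + e_2·(-1) + e_3·(-2) + e_4·(-2) + e_5·(-1) = 0
I: e_1·(-1) + e_2·(0) + e_3·(-2) + e_4·(0) + e_5·(0) = 0
Solving this homogeneous linear system for the smallest-integer solution (first nonzero entry positive) gives (2, 1, -1, -1, -1).

(2, 1, -1, -1, -1)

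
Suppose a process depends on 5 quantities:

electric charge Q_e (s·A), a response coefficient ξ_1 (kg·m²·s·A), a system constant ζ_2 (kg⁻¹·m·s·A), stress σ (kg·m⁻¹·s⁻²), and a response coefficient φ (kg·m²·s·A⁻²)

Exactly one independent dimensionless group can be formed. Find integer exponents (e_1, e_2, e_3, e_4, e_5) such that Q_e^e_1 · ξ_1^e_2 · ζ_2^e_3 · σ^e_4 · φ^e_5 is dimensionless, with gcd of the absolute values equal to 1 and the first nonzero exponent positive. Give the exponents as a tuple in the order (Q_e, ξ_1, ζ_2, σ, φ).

(3, -2, 3, 3, 2)

M: e_1·(0) + e_2·(1) + e_3·(-1) + e_4·(1) + e_5·(1) = 0
L: e_1·(0) + e_2·(2) + e_3·(1) + e_4·(-1) + e_5·(2) = 0
T: e_1·(1) + e_2·(1) + e_3·(1) + e_4·(-2) + e_5·(1) = 0
I: e_1·(1) + e_2·(1) + e_3·(1) + e_4·(0) + e_5·(-2) = 0
Solving this homogeneous linear system for the smallest-integer solution (first nonzero entry positive) gives (3, -2, 3, 3, 2).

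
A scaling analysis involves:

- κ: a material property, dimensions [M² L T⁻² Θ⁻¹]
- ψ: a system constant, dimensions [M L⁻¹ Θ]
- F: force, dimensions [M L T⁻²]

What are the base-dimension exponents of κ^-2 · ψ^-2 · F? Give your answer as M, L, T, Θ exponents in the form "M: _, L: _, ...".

M: -5, L: 1, T: 2, Θ: 0

Collect each base-dimension exponent across the product:
  M: −2·(2) − 2·(1) + (1) = -5
  L: −2·(1) − 2·(-1) + (1) = 1
  T: −2·(-2) − 2·(0) + (-2) = 2
  Θ: −2·(-1) − 2·(1) + (0) = 0
So the dimensions are [M⁻⁵ L T²].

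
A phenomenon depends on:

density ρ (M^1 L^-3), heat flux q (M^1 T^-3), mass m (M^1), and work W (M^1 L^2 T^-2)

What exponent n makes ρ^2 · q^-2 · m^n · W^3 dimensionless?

Balance the M exponent: (1)·n from m, plus 2·(1) − 2·(1) + 3·(1) = 3 from the rest, must sum to zero.
n + 3 = 0, so n = -3.

-3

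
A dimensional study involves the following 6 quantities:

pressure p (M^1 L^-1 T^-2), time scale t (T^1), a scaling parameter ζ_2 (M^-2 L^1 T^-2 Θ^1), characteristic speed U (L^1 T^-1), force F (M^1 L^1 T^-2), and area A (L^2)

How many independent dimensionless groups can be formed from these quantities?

There are 6 variables and 4 base dimensions (M, L, T, Θ).
The dimension matrix has rank 4.
Independent dimensionless groups: 6 − 4 = 2.

2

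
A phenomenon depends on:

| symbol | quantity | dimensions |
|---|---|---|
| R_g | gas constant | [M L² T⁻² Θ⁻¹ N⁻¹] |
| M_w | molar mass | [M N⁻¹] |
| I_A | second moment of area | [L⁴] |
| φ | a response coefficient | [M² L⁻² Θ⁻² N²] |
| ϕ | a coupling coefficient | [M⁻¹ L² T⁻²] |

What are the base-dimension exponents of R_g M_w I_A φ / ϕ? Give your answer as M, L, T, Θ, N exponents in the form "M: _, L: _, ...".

M: 5, L: 2, T: 0, Θ: -3, N: 0

Collect each base-dimension exponent across the product:
  M: (1) + (1) + (0) + (2) − (-1) = 5
  L: (2) + (0) + (4) + (-2) − (2) = 2
  T: (-2) + (0) + (0) + (0) − (-2) = 0
  Θ: (-1) + (0) + (0) + (-2) − (0) = -3
  N: (-1) + (-1) + (0) + (2) − (0) = 0
So the dimensions are [M⁵ L² Θ⁻³].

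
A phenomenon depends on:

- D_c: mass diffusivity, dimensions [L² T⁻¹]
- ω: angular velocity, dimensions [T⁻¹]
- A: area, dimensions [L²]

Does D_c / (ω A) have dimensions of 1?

yes

Sum the exponent of each base dimension across the product:
  L: [D_c]_L − [ω]_L − [A]_L = (2) − (0) − (2) = 0
  T: [D_c]_T − [ω]_T − [A]_T = (-1) − (-1) − (0) = 0
All base exponents vanish — dimensionless.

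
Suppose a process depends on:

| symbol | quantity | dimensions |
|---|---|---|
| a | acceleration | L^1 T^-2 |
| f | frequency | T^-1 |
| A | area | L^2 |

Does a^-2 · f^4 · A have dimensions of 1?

yes

Sum the exponent of each base dimension across the product:
  M: −2·[a]_M + 4·[f]_M + [A]_M = −2·(0) + 4·(0) + (0) = 0
  L: −2·[a]_L + 4·[f]_L + [A]_L = −2·(1) + 4·(0) + (2) = 0
  T: −2·[a]_T + 4·[f]_T + [A]_T = −2·(-2) + 4·(-1) + (0) = 0
All base exponents vanish — dimensionless.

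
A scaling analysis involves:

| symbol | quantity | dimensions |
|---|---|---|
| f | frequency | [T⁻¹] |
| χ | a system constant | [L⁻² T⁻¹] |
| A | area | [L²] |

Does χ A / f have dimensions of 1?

yes

Sum the exponent of each base dimension across the product:
  L: −[f]_L + [χ]_L + [A]_L = −(0) + (-2) + (2) = 0
  T: −[f]_T + [χ]_T + [A]_T = −(-1) + (-1) + (0) = 0
All base exponents vanish — dimensionless.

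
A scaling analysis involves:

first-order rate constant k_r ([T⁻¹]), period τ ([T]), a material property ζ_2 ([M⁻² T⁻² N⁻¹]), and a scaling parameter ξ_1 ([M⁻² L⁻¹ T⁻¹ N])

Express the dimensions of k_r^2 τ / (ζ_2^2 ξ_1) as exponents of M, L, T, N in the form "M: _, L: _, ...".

Collect each base-dimension exponent across the product:
  M: 2·(0) + (0) − 2·(-2) − (-2) = 6
  L: 2·(0) + (0) − 2·(0) − (-1) = 1
  T: 2·(-1) + (1) − 2·(-2) − (-1) = 4
  N: 2·(0) + (0) − 2·(-1) − (1) = 1
So the dimensions are [M⁶ L T⁴ N].

M: 6, L: 1, T: 4, N: 1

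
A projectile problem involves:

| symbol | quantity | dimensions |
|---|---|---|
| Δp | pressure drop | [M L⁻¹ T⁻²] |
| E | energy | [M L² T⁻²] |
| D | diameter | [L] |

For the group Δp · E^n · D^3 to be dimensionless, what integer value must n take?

Balance the M exponent: (1)·n from E, plus (1) + 3·(0) = 1 from the rest, must sum to zero.
n + 1 = 0, so n = -1.

-1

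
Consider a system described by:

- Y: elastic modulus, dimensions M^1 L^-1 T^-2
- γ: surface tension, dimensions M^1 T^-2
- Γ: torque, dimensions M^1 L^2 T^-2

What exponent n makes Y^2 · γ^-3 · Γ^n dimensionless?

Balance the M exponent: (1)·n from Γ, plus 2·(1) − 3·(1) = -1 from the rest, must sum to zero.
n − 1 = 0, so n = 1.

1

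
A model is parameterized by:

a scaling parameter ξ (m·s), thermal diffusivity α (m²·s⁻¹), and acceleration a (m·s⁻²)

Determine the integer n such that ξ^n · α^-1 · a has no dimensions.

Balance the L exponent: (1)·n from ξ, plus −(2) + (1) = -1 from the rest, must sum to zero.
n − 1 = 0, so n = 1.

1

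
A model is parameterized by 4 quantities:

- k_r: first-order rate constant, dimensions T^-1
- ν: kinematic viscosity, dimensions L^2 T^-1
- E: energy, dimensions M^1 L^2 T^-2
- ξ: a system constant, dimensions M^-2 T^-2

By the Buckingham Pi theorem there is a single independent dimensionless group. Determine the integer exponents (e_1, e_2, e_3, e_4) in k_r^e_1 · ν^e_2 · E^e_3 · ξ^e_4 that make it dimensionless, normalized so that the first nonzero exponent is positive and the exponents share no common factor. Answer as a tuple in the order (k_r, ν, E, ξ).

M: e_1·(0) + e_2·(0) + e_3·(1) + e_4·(-2) = 0
L: e_1·(0) + e_2·(2) + e_3·(2) + e_4·(0) = 0
T: e_1·(-1) + e_2·(-1) + e_3·(-2) + e_4·(-2) = 0
Solving this homogeneous linear system for the smallest-integer solution (first nonzero entry positive) gives (4, 2, -2, -1).

(4, 2, -2, -1)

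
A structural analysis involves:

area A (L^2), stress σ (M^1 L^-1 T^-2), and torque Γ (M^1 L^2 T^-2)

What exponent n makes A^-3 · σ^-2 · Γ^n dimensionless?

2

Balance the M exponent: (1)·n from Γ, plus −3·(0) − 2·(1) = -2 from the rest, must sum to zero.
n − 2 = 0, so n = 2.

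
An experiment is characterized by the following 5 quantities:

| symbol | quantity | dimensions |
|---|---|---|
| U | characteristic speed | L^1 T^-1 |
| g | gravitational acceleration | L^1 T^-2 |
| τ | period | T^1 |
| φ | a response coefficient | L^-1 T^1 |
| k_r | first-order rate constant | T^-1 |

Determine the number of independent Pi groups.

There are 5 variables and 2 base dimensions (L, T).
The dimension matrix has rank 2.
Independent dimensionless groups: 5 − 2 = 3.

3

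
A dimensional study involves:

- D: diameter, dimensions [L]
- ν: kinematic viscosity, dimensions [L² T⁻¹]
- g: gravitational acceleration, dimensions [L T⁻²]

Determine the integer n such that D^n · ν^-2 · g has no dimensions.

Balance the L exponent: (1)·n from D, plus −2·(2) + (1) = -3 from the rest, must sum to zero.
n − 3 = 0, so n = 3.

3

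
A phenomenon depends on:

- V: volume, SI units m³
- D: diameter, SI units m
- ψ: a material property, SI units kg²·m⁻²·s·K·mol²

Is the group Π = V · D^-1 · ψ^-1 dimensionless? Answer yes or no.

Sum the exponent of each base dimension across the product:
  M: [V]_M − [D]_M − [ψ]_M = (0) − (0) − (2) = -2
  L: [V]_L − [D]_L − [ψ]_L = (3) − (1) − (-2) = 4
  T: [V]_T − [D]_T − [ψ]_T = (0) − (0) − (1) = -1
  Θ: [V]_Θ − [D]_Θ − [ψ]_Θ = (0) − (0) − (1) = -1
  N: [V]_N − [D]_N − [ψ]_N = (0) − (0) − (2) = -2
Net dimensions [M⁻² L⁴ T⁻¹ Θ⁻¹ N⁻²] ≠ [1] — not dimensionless.

no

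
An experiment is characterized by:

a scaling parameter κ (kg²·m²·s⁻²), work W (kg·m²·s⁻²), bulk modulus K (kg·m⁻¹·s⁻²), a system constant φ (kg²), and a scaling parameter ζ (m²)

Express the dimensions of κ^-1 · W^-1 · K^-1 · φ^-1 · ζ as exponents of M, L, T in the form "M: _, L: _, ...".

Collect each base-dimension exponent across the product:
  M: −(2) − (1) − (1) − (2) + (0) = -6
  L: −(2) − (2) − (-1) − (0) + (2) = -1
  T: −(-2) − (-2) − (-2) − (0) + (0) = 6
So the dimensions are [M⁻⁶ L⁻¹ T⁶].

M: -6, L: -1, T: 6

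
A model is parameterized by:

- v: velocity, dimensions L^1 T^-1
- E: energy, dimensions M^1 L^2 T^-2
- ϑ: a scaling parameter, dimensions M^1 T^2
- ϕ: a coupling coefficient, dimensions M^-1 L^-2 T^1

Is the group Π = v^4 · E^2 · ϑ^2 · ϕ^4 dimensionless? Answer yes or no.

yes

Sum the exponent of each base dimension across the product:
  M: 4·[v]_M + 2·[E]_M + 2·[ϑ]_M + 4·[ϕ]_M = 4·(0) + 2·(1) + 2·(1) + 4·(-1) = 0
  L: 4·[v]_L + 2·[E]_L + 2·[ϑ]_L + 4·[ϕ]_L = 4·(1) + 2·(2) + 2·(0) + 4·(-2) = 0
  T: 4·[v]_T + 2·[E]_T + 2·[ϑ]_T + 4·[ϕ]_T = 4·(-1) + 2·(-2) + 2·(2) + 4·(1) = 0
All base exponents vanish — dimensionless.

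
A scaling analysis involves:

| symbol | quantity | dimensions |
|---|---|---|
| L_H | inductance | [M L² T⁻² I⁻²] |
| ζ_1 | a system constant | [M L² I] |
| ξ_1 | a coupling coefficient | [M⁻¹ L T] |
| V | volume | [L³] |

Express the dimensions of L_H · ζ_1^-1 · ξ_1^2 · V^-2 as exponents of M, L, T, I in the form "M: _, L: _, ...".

Collect each base-dimension exponent across the product:
  M: (1) − (1) + 2·(-1) − 2·(0) = -2
  L: (2) − (2) + 2·(1) − 2·(3) = -4
  T: (-2) − (0) + 2·(1) − 2·(0) = 0
  I: (-2) − (1) + 2·(0) − 2·(0) = -3
So the dimensions are [M⁻² L⁻⁴ I⁻³].

M: -2, L: -4, T: 0, I: -3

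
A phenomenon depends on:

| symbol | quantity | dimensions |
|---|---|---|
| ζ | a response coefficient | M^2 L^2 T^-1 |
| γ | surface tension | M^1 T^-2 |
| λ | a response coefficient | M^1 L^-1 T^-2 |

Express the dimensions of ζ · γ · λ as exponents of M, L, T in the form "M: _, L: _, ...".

Collect each base-dimension exponent across the product:
  M: (2) + (1) + (1) = 4
  L: (2) + (0) + (-1) = 1
  T: (-1) + (-2) + (-2) = -5
So the dimensions are [M⁴ L T⁻⁵].

M: 4, L: 1, T: -5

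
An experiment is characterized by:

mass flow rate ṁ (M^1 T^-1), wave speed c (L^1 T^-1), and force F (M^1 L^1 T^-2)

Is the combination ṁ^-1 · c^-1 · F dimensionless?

Sum the exponent of each base dimension across the product:
  M: −[ṁ]_M − [c]_M + [F]_M = −(1) − (0) + (1) = 0
  L: −[ṁ]_L − [c]_L + [F]_L = −(0) − (1) + (1) = 0
  T: −[ṁ]_T − [c]_T + [F]_T = −(-1) − (-1) + (-2) = 0
All base exponents vanish — dimensionless.

yes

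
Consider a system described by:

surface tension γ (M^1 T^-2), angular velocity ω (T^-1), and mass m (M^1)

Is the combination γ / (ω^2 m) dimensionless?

yes

Sum the exponent of each base dimension across the product:
  M: [γ]_M − 2·[ω]_M − [m]_M = (1) − 2·(0) − (1) = 0
  L: [γ]_L − 2·[ω]_L − [m]_L = (0) − 2·(0) − (0) = 0
  T: [γ]_T − 2·[ω]_T − [m]_T = (-2) − 2·(-1) − (0) = 0
  Θ: [γ]_Θ − 2·[ω]_Θ − [m]_Θ = (0) − 2·(0) − (0) = 0
All base exponents vanish — dimensionless.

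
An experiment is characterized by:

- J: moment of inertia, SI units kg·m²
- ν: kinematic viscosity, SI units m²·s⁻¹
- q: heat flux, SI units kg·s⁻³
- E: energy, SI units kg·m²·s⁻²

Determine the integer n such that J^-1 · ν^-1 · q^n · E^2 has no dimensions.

-1

Balance the M exponent: (1)·n from q, plus −(1) − (0) + 2·(1) = 1 from the rest, must sum to zero.
n + 1 = 0, so n = -1.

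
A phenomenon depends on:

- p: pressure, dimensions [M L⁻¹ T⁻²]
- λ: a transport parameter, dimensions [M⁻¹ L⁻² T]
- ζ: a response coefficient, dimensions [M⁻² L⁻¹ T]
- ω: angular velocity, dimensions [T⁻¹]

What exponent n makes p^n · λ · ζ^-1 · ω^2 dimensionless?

-1

Balance the M exponent: (1)·n from p, plus (-1) − (-2) + 2·(0) = 1 from the rest, must sum to zero.
n + 1 = 0, so n = -1.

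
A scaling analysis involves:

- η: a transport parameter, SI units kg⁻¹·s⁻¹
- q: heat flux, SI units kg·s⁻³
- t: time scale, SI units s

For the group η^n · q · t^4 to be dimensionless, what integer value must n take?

Balance the M exponent: (-1)·n from η, plus (1) + 4·(0) = 1 from the rest, must sum to zero.
−n + 1 = 0, so n = 1.

1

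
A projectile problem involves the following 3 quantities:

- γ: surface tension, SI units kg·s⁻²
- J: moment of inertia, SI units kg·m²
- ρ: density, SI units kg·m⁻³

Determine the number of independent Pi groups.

There are 3 variables and 3 base dimensions (M, L, T).
The dimension matrix has rank 3.
Independent dimensionless groups: 3 − 3 = 0.

0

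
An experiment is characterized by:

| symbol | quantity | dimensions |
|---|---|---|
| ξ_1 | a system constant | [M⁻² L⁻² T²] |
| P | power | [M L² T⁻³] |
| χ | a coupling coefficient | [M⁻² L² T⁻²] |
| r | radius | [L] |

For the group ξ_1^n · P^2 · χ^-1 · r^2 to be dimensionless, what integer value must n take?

Balance the M exponent: (-2)·n from ξ_1, plus 2·(1) − (-2) + 2·(0) = 4 from the rest, must sum to zero.
-2n + 4 = 0, so n = 2.

2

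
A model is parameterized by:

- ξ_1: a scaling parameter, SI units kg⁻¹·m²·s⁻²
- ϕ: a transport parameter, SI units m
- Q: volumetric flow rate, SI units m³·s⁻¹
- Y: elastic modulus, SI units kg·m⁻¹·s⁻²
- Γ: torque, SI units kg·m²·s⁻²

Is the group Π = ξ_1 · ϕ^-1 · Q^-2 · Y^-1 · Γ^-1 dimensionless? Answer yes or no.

no

Sum the exponent of each base dimension across the product:
  M: [ξ_1]_M − [ϕ]_M − 2·[Q]_M − [Y]_M − [Γ]_M = (-1) − (0) − 2·(0) − (1) − (1) = -3
  L: [ξ_1]_L − [ϕ]_L − 2·[Q]_L − [Y]_L − [Γ]_L = (2) − (1) − 2·(3) − (-1) − (2) = -6
  T: [ξ_1]_T − [ϕ]_T − 2·[Q]_T − [Y]_T − [Γ]_T = (-2) − (0) − 2·(-1) − (-2) − (-2) = 4
Net dimensions [M⁻³ L⁻⁶ T⁴] ≠ [1] — not dimensionless.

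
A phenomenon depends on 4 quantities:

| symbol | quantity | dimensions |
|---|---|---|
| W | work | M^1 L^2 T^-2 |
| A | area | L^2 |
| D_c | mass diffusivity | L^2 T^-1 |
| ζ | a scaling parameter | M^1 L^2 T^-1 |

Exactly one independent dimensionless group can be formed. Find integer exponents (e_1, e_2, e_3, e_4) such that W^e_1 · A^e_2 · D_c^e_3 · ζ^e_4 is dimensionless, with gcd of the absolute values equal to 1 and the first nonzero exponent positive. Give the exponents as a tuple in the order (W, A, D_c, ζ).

(1, 1, -1, -1)

M: e_1·(1) + e_2·(0) + e_3·(0) + e_4·(1) = 0
L: e_1·(2) + e_2·(2) + e_3·(2) + e_4·(2) = 0
T: e_1·(-2) + e_2·(0) + e_3·(-1) + e_4·(-1) = 0
Solving this homogeneous linear system for the smallest-integer solution (first nonzero entry positive) gives (1, 1, -1, -1).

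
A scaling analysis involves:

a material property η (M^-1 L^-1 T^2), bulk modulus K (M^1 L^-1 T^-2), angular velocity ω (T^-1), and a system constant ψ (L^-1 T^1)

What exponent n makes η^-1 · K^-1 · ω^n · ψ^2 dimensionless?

Balance the T exponent: (-1)·n from ω, plus −(2) − (-2) + 2·(1) = 2 from the rest, must sum to zero.
−n + 2 = 0, so n = 2.

2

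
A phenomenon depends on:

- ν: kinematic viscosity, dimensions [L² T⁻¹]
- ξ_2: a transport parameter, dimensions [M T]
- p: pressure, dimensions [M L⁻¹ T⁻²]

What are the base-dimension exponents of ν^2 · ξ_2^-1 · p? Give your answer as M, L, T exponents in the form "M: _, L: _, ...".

M: 0, L: 3, T: -5

Collect each base-dimension exponent across the product:
  M: 2·(0) − (1) + (1) = 0
  L: 2·(2) − (0) + (-1) = 3
  T: 2·(-1) − (1) + (-2) = -5
So the dimensions are [L³ T⁻⁵].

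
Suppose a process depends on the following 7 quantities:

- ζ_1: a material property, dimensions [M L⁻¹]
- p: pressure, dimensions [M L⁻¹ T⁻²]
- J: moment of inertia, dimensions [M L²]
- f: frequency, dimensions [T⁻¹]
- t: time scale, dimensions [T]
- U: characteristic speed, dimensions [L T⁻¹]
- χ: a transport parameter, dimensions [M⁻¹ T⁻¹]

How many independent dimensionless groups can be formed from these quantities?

There are 7 variables and 3 base dimensions (M, L, T).
The dimension matrix has rank 3.
Independent dimensionless groups: 7 − 3 = 4.

4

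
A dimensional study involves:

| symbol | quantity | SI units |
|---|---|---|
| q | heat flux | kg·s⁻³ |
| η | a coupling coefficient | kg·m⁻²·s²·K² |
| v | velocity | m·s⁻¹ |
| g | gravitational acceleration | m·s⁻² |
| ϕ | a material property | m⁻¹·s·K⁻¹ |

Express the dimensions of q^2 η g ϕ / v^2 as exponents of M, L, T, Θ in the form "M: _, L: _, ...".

M: 3, L: -4, T: -3, Θ: 1

Collect each base-dimension exponent across the product:
  M: 2·(1) + (1) − 2·(0) + (0) + (0) = 3
  L: 2·(0) + (-2) − 2·(1) + (1) + (-1) = -4
  T: 2·(-3) + (2) − 2·(-1) + (-2) + (1) = -3
  Θ: 2·(0) + (2) − 2·(0) + (0) + (-1) = 1
So the dimensions are [M³ L⁻⁴ T⁻³ Θ].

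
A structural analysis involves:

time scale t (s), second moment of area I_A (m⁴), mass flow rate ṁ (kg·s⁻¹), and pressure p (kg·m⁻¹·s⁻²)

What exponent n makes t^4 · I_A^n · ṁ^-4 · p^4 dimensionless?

Balance the L exponent: (4)·n from I_A, plus 4·(0) − 4·(0) + 4·(-1) = -4 from the rest, must sum to zero.
4n − 4 = 0, so n = 1.

1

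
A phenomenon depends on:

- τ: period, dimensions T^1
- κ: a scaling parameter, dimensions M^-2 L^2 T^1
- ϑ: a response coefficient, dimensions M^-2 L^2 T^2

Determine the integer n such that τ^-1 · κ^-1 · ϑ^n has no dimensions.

1

Balance the M exponent: (-2)·n from ϑ, plus −(0) − (-2) = 2 from the rest, must sum to zero.
-2n + 2 = 0, so n = 1.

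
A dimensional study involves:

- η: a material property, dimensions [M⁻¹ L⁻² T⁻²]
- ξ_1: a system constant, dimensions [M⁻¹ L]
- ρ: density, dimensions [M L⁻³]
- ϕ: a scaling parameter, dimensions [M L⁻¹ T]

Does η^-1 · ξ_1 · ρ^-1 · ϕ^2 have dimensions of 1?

Sum the exponent of each base dimension across the product:
  M: −[η]_M + [ξ_1]_M − [ρ]_M + 2·[ϕ]_M = −(-1) + (-1) − (1) + 2·(1) = 1
  L: −[η]_L + [ξ_1]_L − [ρ]_L + 2·[ϕ]_L = −(-2) + (1) − (-3) + 2·(-1) = 4
  T: −[η]_T + [ξ_1]_T − [ρ]_T + 2·[ϕ]_T = −(-2) + (0) − (0) + 2·(1) = 4
Net dimensions [M L⁴ T⁴] ≠ [1] — not dimensionless.

no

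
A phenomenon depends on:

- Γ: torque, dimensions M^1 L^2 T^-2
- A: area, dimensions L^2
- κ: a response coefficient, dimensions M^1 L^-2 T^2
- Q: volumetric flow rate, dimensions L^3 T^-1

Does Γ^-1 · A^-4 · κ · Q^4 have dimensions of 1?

yes

Sum the exponent of each base dimension across the product:
  M: −[Γ]_M − 4·[A]_M + [κ]_M + 4·[Q]_M = −(1) − 4·(0) + (1) + 4·(0) = 0
  L: −[Γ]_L − 4·[A]_L + [κ]_L + 4·[Q]_L = −(2) − 4·(2) + (-2) + 4·(3) = 0
  T: −[Γ]_T − 4·[A]_T + [κ]_T + 4·[Q]_T = −(-2) − 4·(0) + (2) + 4·(-1) = 0
All base exponents vanish — dimensionless.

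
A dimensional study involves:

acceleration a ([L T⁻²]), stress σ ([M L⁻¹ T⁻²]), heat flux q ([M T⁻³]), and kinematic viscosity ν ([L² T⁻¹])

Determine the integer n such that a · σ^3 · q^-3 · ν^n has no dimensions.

1

Balance the L exponent: (2)·n from ν, plus (1) + 3·(-1) − 3·(0) = -2 from the rest, must sum to zero.
2n − 2 = 0, so n = 1.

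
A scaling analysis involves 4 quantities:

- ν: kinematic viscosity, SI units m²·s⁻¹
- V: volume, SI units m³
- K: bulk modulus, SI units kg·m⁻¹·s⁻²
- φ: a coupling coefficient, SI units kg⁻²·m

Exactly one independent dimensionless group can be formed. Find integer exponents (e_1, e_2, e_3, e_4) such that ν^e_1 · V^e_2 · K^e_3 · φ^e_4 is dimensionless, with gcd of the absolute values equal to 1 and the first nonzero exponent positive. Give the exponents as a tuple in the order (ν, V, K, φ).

(4, -3, -2, -1)

M: e_1·(0) + e_2·(0) + e_3·(1) + e_4·(-2) = 0
L: e_1·(2) + e_2·(3) + e_3·(-1) + e_4·(1) = 0
T: e_1·(-1) + e_2·(0) + e_3·(-2) + e_4·(0) = 0
Solving this homogeneous linear system for the smallest-integer solution (first nonzero entry positive) gives (4, -3, -2, -1).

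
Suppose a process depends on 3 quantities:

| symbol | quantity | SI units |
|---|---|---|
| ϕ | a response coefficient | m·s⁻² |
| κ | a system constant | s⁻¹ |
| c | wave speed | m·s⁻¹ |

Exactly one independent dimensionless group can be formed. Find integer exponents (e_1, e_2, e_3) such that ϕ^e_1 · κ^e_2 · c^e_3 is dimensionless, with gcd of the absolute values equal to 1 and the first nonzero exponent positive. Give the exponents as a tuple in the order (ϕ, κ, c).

L: e_1·(1) + e_2·(0) + e_3·(1) = 0
T: e_1·(-2) + e_2·(-1) + e_3·(-1) = 0
Solving this homogeneous linear system for the smallest-integer solution (first nonzero entry positive) gives (1, -1, -1).

(1, -1, -1)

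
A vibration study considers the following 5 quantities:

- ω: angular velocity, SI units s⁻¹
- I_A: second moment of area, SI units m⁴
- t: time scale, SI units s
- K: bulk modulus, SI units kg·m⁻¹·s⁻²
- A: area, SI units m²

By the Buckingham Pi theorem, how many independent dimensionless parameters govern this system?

2

There are 5 variables and 3 base dimensions (M, L, T).
The dimension matrix has rank 3.
Independent dimensionless groups: 5 − 3 = 2.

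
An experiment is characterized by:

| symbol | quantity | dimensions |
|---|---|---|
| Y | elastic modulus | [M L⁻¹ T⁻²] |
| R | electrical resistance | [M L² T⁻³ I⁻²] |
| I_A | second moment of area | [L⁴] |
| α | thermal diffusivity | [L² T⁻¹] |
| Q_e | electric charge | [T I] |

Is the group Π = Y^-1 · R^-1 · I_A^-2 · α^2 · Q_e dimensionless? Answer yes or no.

no

Sum the exponent of each base dimension across the product:
  M: −[Y]_M − [R]_M − 2·[I_A]_M + 2·[α]_M + [Q_e]_M = −(1) − (1) − 2·(0) + 2·(0) + (0) = -2
  L: −[Y]_L − [R]_L − 2·[I_A]_L + 2·[α]_L + [Q_e]_L = −(-1) − (2) − 2·(4) + 2·(2) + (0) = -5
  T: −[Y]_T − [R]_T − 2·[I_A]_T + 2·[α]_T + [Q_e]_T = −(-2) − (-3) − 2·(0) + 2·(-1) + (1) = 4
  I: −[Y]_I − [R]_I − 2·[I_A]_I + 2·[α]_I + [Q_e]_I = −(0) − (-2) − 2·(0) + 2·(0) + (1) = 3
Net dimensions [M⁻² L⁻⁵ T⁴ I³] ≠ [1] — not dimensionless.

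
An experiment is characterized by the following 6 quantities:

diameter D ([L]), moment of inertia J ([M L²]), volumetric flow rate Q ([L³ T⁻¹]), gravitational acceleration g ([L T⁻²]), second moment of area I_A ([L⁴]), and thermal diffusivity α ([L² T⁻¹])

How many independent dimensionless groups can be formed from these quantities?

There are 6 variables and 3 base dimensions (M, L, T).
The dimension matrix has rank 3.
Independent dimensionless groups: 6 − 3 = 3.

3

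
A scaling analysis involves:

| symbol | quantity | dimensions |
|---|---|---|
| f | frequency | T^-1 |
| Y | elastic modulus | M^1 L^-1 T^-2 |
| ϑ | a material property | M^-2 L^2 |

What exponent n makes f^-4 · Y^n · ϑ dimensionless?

Balance the M exponent: (1)·n from Y, plus −4·(0) + (-2) = -2 from the rest, must sum to zero.
n − 2 = 0, so n = 2.

2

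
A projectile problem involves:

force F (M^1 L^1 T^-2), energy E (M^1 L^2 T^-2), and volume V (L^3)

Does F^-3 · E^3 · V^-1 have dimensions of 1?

Sum the exponent of each base dimension across the product:
  M: −3·[F]_M + 3·[E]_M − [V]_M = −3·(1) + 3·(1) − (0) = 0
  L: −3·[F]_L + 3·[E]_L − [V]_L = −3·(1) + 3·(2) − (3) = 0
  T: −3·[F]_T + 3·[E]_T − [V]_T = −3·(-2) + 3·(-2) − (0) = 0
All base exponents vanish — dimensionless.

yes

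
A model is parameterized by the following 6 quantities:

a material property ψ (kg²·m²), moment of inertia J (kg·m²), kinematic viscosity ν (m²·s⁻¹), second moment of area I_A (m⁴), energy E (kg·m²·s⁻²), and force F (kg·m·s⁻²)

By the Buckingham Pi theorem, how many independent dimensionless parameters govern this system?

3

There are 6 variables and 3 base dimensions (M, L, T).
The dimension matrix has rank 3.
Independent dimensionless groups: 6 − 3 = 3.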